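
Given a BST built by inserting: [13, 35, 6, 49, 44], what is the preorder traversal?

Tree insertion order: [13, 35, 6, 49, 44]
Tree (level-order array): [13, 6, 35, None, None, None, 49, 44]
Preorder traversal: [13, 6, 35, 49, 44]


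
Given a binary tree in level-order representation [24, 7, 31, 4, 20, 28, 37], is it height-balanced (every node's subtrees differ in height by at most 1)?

Tree (level-order array): [24, 7, 31, 4, 20, 28, 37]
Definition: a tree is height-balanced if, at every node, |h(left) - h(right)| <= 1 (empty subtree has height -1).
Bottom-up per-node check:
  node 4: h_left=-1, h_right=-1, diff=0 [OK], height=0
  node 20: h_left=-1, h_right=-1, diff=0 [OK], height=0
  node 7: h_left=0, h_right=0, diff=0 [OK], height=1
  node 28: h_left=-1, h_right=-1, diff=0 [OK], height=0
  node 37: h_left=-1, h_right=-1, diff=0 [OK], height=0
  node 31: h_left=0, h_right=0, diff=0 [OK], height=1
  node 24: h_left=1, h_right=1, diff=0 [OK], height=2
All nodes satisfy the balance condition.
Result: Balanced


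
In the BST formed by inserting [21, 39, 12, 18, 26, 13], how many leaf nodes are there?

Tree built from: [21, 39, 12, 18, 26, 13]
Tree (level-order array): [21, 12, 39, None, 18, 26, None, 13]
Rule: A leaf has 0 children.
Per-node child counts:
  node 21: 2 child(ren)
  node 12: 1 child(ren)
  node 18: 1 child(ren)
  node 13: 0 child(ren)
  node 39: 1 child(ren)
  node 26: 0 child(ren)
Matching nodes: [13, 26]
Count of leaf nodes: 2


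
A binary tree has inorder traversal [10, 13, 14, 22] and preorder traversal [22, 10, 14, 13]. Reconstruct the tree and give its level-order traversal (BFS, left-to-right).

Inorder:  [10, 13, 14, 22]
Preorder: [22, 10, 14, 13]
Algorithm: preorder visits root first, so consume preorder in order;
for each root, split the current inorder slice at that value into
left-subtree inorder and right-subtree inorder, then recurse.
Recursive splits:
  root=22; inorder splits into left=[10, 13, 14], right=[]
  root=10; inorder splits into left=[], right=[13, 14]
  root=14; inorder splits into left=[13], right=[]
  root=13; inorder splits into left=[], right=[]
Reconstructed level-order: [22, 10, 14, 13]


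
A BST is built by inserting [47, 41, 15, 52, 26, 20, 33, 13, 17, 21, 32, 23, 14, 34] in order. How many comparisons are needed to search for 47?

Search path for 47: 47
Found: True
Comparisons: 1


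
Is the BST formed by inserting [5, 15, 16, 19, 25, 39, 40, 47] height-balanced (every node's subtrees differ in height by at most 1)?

Tree (level-order array): [5, None, 15, None, 16, None, 19, None, 25, None, 39, None, 40, None, 47]
Definition: a tree is height-balanced if, at every node, |h(left) - h(right)| <= 1 (empty subtree has height -1).
Bottom-up per-node check:
  node 47: h_left=-1, h_right=-1, diff=0 [OK], height=0
  node 40: h_left=-1, h_right=0, diff=1 [OK], height=1
  node 39: h_left=-1, h_right=1, diff=2 [FAIL (|-1-1|=2 > 1)], height=2
  node 25: h_left=-1, h_right=2, diff=3 [FAIL (|-1-2|=3 > 1)], height=3
  node 19: h_left=-1, h_right=3, diff=4 [FAIL (|-1-3|=4 > 1)], height=4
  node 16: h_left=-1, h_right=4, diff=5 [FAIL (|-1-4|=5 > 1)], height=5
  node 15: h_left=-1, h_right=5, diff=6 [FAIL (|-1-5|=6 > 1)], height=6
  node 5: h_left=-1, h_right=6, diff=7 [FAIL (|-1-6|=7 > 1)], height=7
Node 39 violates the condition: |-1 - 1| = 2 > 1.
Result: Not balanced


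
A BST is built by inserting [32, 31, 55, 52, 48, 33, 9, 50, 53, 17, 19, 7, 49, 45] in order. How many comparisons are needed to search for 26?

Search path for 26: 32 -> 31 -> 9 -> 17 -> 19
Found: False
Comparisons: 5


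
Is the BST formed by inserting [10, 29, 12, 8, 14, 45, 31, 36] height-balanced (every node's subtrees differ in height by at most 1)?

Tree (level-order array): [10, 8, 29, None, None, 12, 45, None, 14, 31, None, None, None, None, 36]
Definition: a tree is height-balanced if, at every node, |h(left) - h(right)| <= 1 (empty subtree has height -1).
Bottom-up per-node check:
  node 8: h_left=-1, h_right=-1, diff=0 [OK], height=0
  node 14: h_left=-1, h_right=-1, diff=0 [OK], height=0
  node 12: h_left=-1, h_right=0, diff=1 [OK], height=1
  node 36: h_left=-1, h_right=-1, diff=0 [OK], height=0
  node 31: h_left=-1, h_right=0, diff=1 [OK], height=1
  node 45: h_left=1, h_right=-1, diff=2 [FAIL (|1--1|=2 > 1)], height=2
  node 29: h_left=1, h_right=2, diff=1 [OK], height=3
  node 10: h_left=0, h_right=3, diff=3 [FAIL (|0-3|=3 > 1)], height=4
Node 45 violates the condition: |1 - -1| = 2 > 1.
Result: Not balanced


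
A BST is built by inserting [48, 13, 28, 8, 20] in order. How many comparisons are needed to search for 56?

Search path for 56: 48
Found: False
Comparisons: 1


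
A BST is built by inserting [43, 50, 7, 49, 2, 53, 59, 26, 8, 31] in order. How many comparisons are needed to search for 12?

Search path for 12: 43 -> 7 -> 26 -> 8
Found: False
Comparisons: 4


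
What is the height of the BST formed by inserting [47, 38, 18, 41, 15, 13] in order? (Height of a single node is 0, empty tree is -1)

Insertion order: [47, 38, 18, 41, 15, 13]
Tree (level-order array): [47, 38, None, 18, 41, 15, None, None, None, 13]
Compute height bottom-up (empty subtree = -1):
  height(13) = 1 + max(-1, -1) = 0
  height(15) = 1 + max(0, -1) = 1
  height(18) = 1 + max(1, -1) = 2
  height(41) = 1 + max(-1, -1) = 0
  height(38) = 1 + max(2, 0) = 3
  height(47) = 1 + max(3, -1) = 4
Height = 4


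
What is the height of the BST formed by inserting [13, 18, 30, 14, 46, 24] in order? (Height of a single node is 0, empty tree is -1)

Insertion order: [13, 18, 30, 14, 46, 24]
Tree (level-order array): [13, None, 18, 14, 30, None, None, 24, 46]
Compute height bottom-up (empty subtree = -1):
  height(14) = 1 + max(-1, -1) = 0
  height(24) = 1 + max(-1, -1) = 0
  height(46) = 1 + max(-1, -1) = 0
  height(30) = 1 + max(0, 0) = 1
  height(18) = 1 + max(0, 1) = 2
  height(13) = 1 + max(-1, 2) = 3
Height = 3


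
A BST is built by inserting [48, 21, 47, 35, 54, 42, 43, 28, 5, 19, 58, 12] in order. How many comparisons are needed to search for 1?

Search path for 1: 48 -> 21 -> 5
Found: False
Comparisons: 3


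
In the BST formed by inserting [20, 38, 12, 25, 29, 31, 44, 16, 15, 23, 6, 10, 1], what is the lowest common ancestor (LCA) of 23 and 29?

Tree insertion order: [20, 38, 12, 25, 29, 31, 44, 16, 15, 23, 6, 10, 1]
Tree (level-order array): [20, 12, 38, 6, 16, 25, 44, 1, 10, 15, None, 23, 29, None, None, None, None, None, None, None, None, None, None, None, 31]
In a BST, the LCA of p=23, q=29 is the first node v on the
root-to-leaf path with p <= v <= q (go left if both < v, right if both > v).
Walk from root:
  at 20: both 23 and 29 > 20, go right
  at 38: both 23 and 29 < 38, go left
  at 25: 23 <= 25 <= 29, this is the LCA
LCA = 25


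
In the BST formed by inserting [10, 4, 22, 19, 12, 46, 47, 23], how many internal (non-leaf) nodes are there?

Tree built from: [10, 4, 22, 19, 12, 46, 47, 23]
Tree (level-order array): [10, 4, 22, None, None, 19, 46, 12, None, 23, 47]
Rule: An internal node has at least one child.
Per-node child counts:
  node 10: 2 child(ren)
  node 4: 0 child(ren)
  node 22: 2 child(ren)
  node 19: 1 child(ren)
  node 12: 0 child(ren)
  node 46: 2 child(ren)
  node 23: 0 child(ren)
  node 47: 0 child(ren)
Matching nodes: [10, 22, 19, 46]
Count of internal (non-leaf) nodes: 4


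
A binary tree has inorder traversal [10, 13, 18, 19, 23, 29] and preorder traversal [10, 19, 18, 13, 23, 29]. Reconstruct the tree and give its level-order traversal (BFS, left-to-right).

Inorder:  [10, 13, 18, 19, 23, 29]
Preorder: [10, 19, 18, 13, 23, 29]
Algorithm: preorder visits root first, so consume preorder in order;
for each root, split the current inorder slice at that value into
left-subtree inorder and right-subtree inorder, then recurse.
Recursive splits:
  root=10; inorder splits into left=[], right=[13, 18, 19, 23, 29]
  root=19; inorder splits into left=[13, 18], right=[23, 29]
  root=18; inorder splits into left=[13], right=[]
  root=13; inorder splits into left=[], right=[]
  root=23; inorder splits into left=[], right=[29]
  root=29; inorder splits into left=[], right=[]
Reconstructed level-order: [10, 19, 18, 23, 13, 29]


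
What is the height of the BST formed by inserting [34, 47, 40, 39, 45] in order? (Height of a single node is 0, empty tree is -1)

Insertion order: [34, 47, 40, 39, 45]
Tree (level-order array): [34, None, 47, 40, None, 39, 45]
Compute height bottom-up (empty subtree = -1):
  height(39) = 1 + max(-1, -1) = 0
  height(45) = 1 + max(-1, -1) = 0
  height(40) = 1 + max(0, 0) = 1
  height(47) = 1 + max(1, -1) = 2
  height(34) = 1 + max(-1, 2) = 3
Height = 3


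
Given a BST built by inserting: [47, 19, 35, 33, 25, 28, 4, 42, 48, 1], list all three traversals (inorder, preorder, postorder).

Tree insertion order: [47, 19, 35, 33, 25, 28, 4, 42, 48, 1]
Tree (level-order array): [47, 19, 48, 4, 35, None, None, 1, None, 33, 42, None, None, 25, None, None, None, None, 28]
Inorder (L, root, R): [1, 4, 19, 25, 28, 33, 35, 42, 47, 48]
Preorder (root, L, R): [47, 19, 4, 1, 35, 33, 25, 28, 42, 48]
Postorder (L, R, root): [1, 4, 28, 25, 33, 42, 35, 19, 48, 47]


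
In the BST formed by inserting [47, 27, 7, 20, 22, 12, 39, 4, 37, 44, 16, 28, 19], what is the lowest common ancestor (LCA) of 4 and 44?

Tree insertion order: [47, 27, 7, 20, 22, 12, 39, 4, 37, 44, 16, 28, 19]
Tree (level-order array): [47, 27, None, 7, 39, 4, 20, 37, 44, None, None, 12, 22, 28, None, None, None, None, 16, None, None, None, None, None, 19]
In a BST, the LCA of p=4, q=44 is the first node v on the
root-to-leaf path with p <= v <= q (go left if both < v, right if both > v).
Walk from root:
  at 47: both 4 and 44 < 47, go left
  at 27: 4 <= 27 <= 44, this is the LCA
LCA = 27


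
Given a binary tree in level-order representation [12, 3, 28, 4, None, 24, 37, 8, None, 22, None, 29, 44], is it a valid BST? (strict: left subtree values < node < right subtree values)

Level-order array: [12, 3, 28, 4, None, 24, 37, 8, None, 22, None, 29, 44]
Validate using subtree bounds (lo, hi): at each node, require lo < value < hi,
then recurse left with hi=value and right with lo=value.
Preorder trace (stopping at first violation):
  at node 12 with bounds (-inf, +inf): OK
  at node 3 with bounds (-inf, 12): OK
  at node 4 with bounds (-inf, 3): VIOLATION
Node 4 violates its bound: not (-inf < 4 < 3).
Result: Not a valid BST


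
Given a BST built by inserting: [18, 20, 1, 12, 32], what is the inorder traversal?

Tree insertion order: [18, 20, 1, 12, 32]
Tree (level-order array): [18, 1, 20, None, 12, None, 32]
Inorder traversal: [1, 12, 18, 20, 32]


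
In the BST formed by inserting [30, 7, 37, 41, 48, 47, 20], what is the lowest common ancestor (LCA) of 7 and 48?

Tree insertion order: [30, 7, 37, 41, 48, 47, 20]
Tree (level-order array): [30, 7, 37, None, 20, None, 41, None, None, None, 48, 47]
In a BST, the LCA of p=7, q=48 is the first node v on the
root-to-leaf path with p <= v <= q (go left if both < v, right if both > v).
Walk from root:
  at 30: 7 <= 30 <= 48, this is the LCA
LCA = 30


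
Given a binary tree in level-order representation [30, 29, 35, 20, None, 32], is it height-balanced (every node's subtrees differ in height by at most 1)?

Tree (level-order array): [30, 29, 35, 20, None, 32]
Definition: a tree is height-balanced if, at every node, |h(left) - h(right)| <= 1 (empty subtree has height -1).
Bottom-up per-node check:
  node 20: h_left=-1, h_right=-1, diff=0 [OK], height=0
  node 29: h_left=0, h_right=-1, diff=1 [OK], height=1
  node 32: h_left=-1, h_right=-1, diff=0 [OK], height=0
  node 35: h_left=0, h_right=-1, diff=1 [OK], height=1
  node 30: h_left=1, h_right=1, diff=0 [OK], height=2
All nodes satisfy the balance condition.
Result: Balanced


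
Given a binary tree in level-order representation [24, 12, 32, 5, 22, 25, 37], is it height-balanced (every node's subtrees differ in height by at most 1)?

Tree (level-order array): [24, 12, 32, 5, 22, 25, 37]
Definition: a tree is height-balanced if, at every node, |h(left) - h(right)| <= 1 (empty subtree has height -1).
Bottom-up per-node check:
  node 5: h_left=-1, h_right=-1, diff=0 [OK], height=0
  node 22: h_left=-1, h_right=-1, diff=0 [OK], height=0
  node 12: h_left=0, h_right=0, diff=0 [OK], height=1
  node 25: h_left=-1, h_right=-1, diff=0 [OK], height=0
  node 37: h_left=-1, h_right=-1, diff=0 [OK], height=0
  node 32: h_left=0, h_right=0, diff=0 [OK], height=1
  node 24: h_left=1, h_right=1, diff=0 [OK], height=2
All nodes satisfy the balance condition.
Result: Balanced


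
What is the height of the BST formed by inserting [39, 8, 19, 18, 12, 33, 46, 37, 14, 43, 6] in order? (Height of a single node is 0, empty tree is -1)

Insertion order: [39, 8, 19, 18, 12, 33, 46, 37, 14, 43, 6]
Tree (level-order array): [39, 8, 46, 6, 19, 43, None, None, None, 18, 33, None, None, 12, None, None, 37, None, 14]
Compute height bottom-up (empty subtree = -1):
  height(6) = 1 + max(-1, -1) = 0
  height(14) = 1 + max(-1, -1) = 0
  height(12) = 1 + max(-1, 0) = 1
  height(18) = 1 + max(1, -1) = 2
  height(37) = 1 + max(-1, -1) = 0
  height(33) = 1 + max(-1, 0) = 1
  height(19) = 1 + max(2, 1) = 3
  height(8) = 1 + max(0, 3) = 4
  height(43) = 1 + max(-1, -1) = 0
  height(46) = 1 + max(0, -1) = 1
  height(39) = 1 + max(4, 1) = 5
Height = 5


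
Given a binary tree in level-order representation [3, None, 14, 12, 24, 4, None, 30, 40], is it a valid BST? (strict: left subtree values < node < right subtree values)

Level-order array: [3, None, 14, 12, 24, 4, None, 30, 40]
Validate using subtree bounds (lo, hi): at each node, require lo < value < hi,
then recurse left with hi=value and right with lo=value.
Preorder trace (stopping at first violation):
  at node 3 with bounds (-inf, +inf): OK
  at node 14 with bounds (3, +inf): OK
  at node 12 with bounds (3, 14): OK
  at node 4 with bounds (3, 12): OK
  at node 24 with bounds (14, +inf): OK
  at node 30 with bounds (14, 24): VIOLATION
Node 30 violates its bound: not (14 < 30 < 24).
Result: Not a valid BST


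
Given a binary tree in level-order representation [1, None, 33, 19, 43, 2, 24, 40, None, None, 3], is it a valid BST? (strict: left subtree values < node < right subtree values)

Level-order array: [1, None, 33, 19, 43, 2, 24, 40, None, None, 3]
Validate using subtree bounds (lo, hi): at each node, require lo < value < hi,
then recurse left with hi=value and right with lo=value.
Preorder trace (stopping at first violation):
  at node 1 with bounds (-inf, +inf): OK
  at node 33 with bounds (1, +inf): OK
  at node 19 with bounds (1, 33): OK
  at node 2 with bounds (1, 19): OK
  at node 3 with bounds (2, 19): OK
  at node 24 with bounds (19, 33): OK
  at node 43 with bounds (33, +inf): OK
  at node 40 with bounds (33, 43): OK
No violation found at any node.
Result: Valid BST


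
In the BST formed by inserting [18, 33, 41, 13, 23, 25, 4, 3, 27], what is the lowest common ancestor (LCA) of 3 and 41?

Tree insertion order: [18, 33, 41, 13, 23, 25, 4, 3, 27]
Tree (level-order array): [18, 13, 33, 4, None, 23, 41, 3, None, None, 25, None, None, None, None, None, 27]
In a BST, the LCA of p=3, q=41 is the first node v on the
root-to-leaf path with p <= v <= q (go left if both < v, right if both > v).
Walk from root:
  at 18: 3 <= 18 <= 41, this is the LCA
LCA = 18


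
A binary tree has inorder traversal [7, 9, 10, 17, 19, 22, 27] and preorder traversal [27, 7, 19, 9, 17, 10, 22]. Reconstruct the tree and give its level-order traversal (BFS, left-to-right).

Inorder:  [7, 9, 10, 17, 19, 22, 27]
Preorder: [27, 7, 19, 9, 17, 10, 22]
Algorithm: preorder visits root first, so consume preorder in order;
for each root, split the current inorder slice at that value into
left-subtree inorder and right-subtree inorder, then recurse.
Recursive splits:
  root=27; inorder splits into left=[7, 9, 10, 17, 19, 22], right=[]
  root=7; inorder splits into left=[], right=[9, 10, 17, 19, 22]
  root=19; inorder splits into left=[9, 10, 17], right=[22]
  root=9; inorder splits into left=[], right=[10, 17]
  root=17; inorder splits into left=[10], right=[]
  root=10; inorder splits into left=[], right=[]
  root=22; inorder splits into left=[], right=[]
Reconstructed level-order: [27, 7, 19, 9, 22, 17, 10]


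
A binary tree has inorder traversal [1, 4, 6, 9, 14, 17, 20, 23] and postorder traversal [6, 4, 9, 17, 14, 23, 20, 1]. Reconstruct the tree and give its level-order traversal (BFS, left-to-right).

Inorder:   [1, 4, 6, 9, 14, 17, 20, 23]
Postorder: [6, 4, 9, 17, 14, 23, 20, 1]
Algorithm: postorder visits root last, so walk postorder right-to-left;
each value is the root of the current inorder slice — split it at that
value, recurse on the right subtree first, then the left.
Recursive splits:
  root=1; inorder splits into left=[], right=[4, 6, 9, 14, 17, 20, 23]
  root=20; inorder splits into left=[4, 6, 9, 14, 17], right=[23]
  root=23; inorder splits into left=[], right=[]
  root=14; inorder splits into left=[4, 6, 9], right=[17]
  root=17; inorder splits into left=[], right=[]
  root=9; inorder splits into left=[4, 6], right=[]
  root=4; inorder splits into left=[], right=[6]
  root=6; inorder splits into left=[], right=[]
Reconstructed level-order: [1, 20, 14, 23, 9, 17, 4, 6]


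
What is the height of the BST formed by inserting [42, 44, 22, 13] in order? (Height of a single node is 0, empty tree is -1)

Insertion order: [42, 44, 22, 13]
Tree (level-order array): [42, 22, 44, 13]
Compute height bottom-up (empty subtree = -1):
  height(13) = 1 + max(-1, -1) = 0
  height(22) = 1 + max(0, -1) = 1
  height(44) = 1 + max(-1, -1) = 0
  height(42) = 1 + max(1, 0) = 2
Height = 2


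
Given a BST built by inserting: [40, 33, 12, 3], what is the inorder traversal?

Tree insertion order: [40, 33, 12, 3]
Tree (level-order array): [40, 33, None, 12, None, 3]
Inorder traversal: [3, 12, 33, 40]


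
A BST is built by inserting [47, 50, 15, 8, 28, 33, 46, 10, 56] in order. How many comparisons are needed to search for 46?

Search path for 46: 47 -> 15 -> 28 -> 33 -> 46
Found: True
Comparisons: 5


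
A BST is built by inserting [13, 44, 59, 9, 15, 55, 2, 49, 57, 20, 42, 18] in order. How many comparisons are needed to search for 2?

Search path for 2: 13 -> 9 -> 2
Found: True
Comparisons: 3


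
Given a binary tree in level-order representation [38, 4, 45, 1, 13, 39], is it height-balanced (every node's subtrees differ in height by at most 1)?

Tree (level-order array): [38, 4, 45, 1, 13, 39]
Definition: a tree is height-balanced if, at every node, |h(left) - h(right)| <= 1 (empty subtree has height -1).
Bottom-up per-node check:
  node 1: h_left=-1, h_right=-1, diff=0 [OK], height=0
  node 13: h_left=-1, h_right=-1, diff=0 [OK], height=0
  node 4: h_left=0, h_right=0, diff=0 [OK], height=1
  node 39: h_left=-1, h_right=-1, diff=0 [OK], height=0
  node 45: h_left=0, h_right=-1, diff=1 [OK], height=1
  node 38: h_left=1, h_right=1, diff=0 [OK], height=2
All nodes satisfy the balance condition.
Result: Balanced


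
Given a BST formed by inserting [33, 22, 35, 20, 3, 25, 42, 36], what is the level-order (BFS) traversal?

Tree insertion order: [33, 22, 35, 20, 3, 25, 42, 36]
Tree (level-order array): [33, 22, 35, 20, 25, None, 42, 3, None, None, None, 36]
BFS from the root, enqueuing left then right child of each popped node:
  queue [33] -> pop 33, enqueue [22, 35], visited so far: [33]
  queue [22, 35] -> pop 22, enqueue [20, 25], visited so far: [33, 22]
  queue [35, 20, 25] -> pop 35, enqueue [42], visited so far: [33, 22, 35]
  queue [20, 25, 42] -> pop 20, enqueue [3], visited so far: [33, 22, 35, 20]
  queue [25, 42, 3] -> pop 25, enqueue [none], visited so far: [33, 22, 35, 20, 25]
  queue [42, 3] -> pop 42, enqueue [36], visited so far: [33, 22, 35, 20, 25, 42]
  queue [3, 36] -> pop 3, enqueue [none], visited so far: [33, 22, 35, 20, 25, 42, 3]
  queue [36] -> pop 36, enqueue [none], visited so far: [33, 22, 35, 20, 25, 42, 3, 36]
Result: [33, 22, 35, 20, 25, 42, 3, 36]


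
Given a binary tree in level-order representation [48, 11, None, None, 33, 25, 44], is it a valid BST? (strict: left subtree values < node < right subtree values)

Level-order array: [48, 11, None, None, 33, 25, 44]
Validate using subtree bounds (lo, hi): at each node, require lo < value < hi,
then recurse left with hi=value and right with lo=value.
Preorder trace (stopping at first violation):
  at node 48 with bounds (-inf, +inf): OK
  at node 11 with bounds (-inf, 48): OK
  at node 33 with bounds (11, 48): OK
  at node 25 with bounds (11, 33): OK
  at node 44 with bounds (33, 48): OK
No violation found at any node.
Result: Valid BST


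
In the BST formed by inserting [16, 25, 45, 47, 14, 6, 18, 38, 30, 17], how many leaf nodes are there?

Tree built from: [16, 25, 45, 47, 14, 6, 18, 38, 30, 17]
Tree (level-order array): [16, 14, 25, 6, None, 18, 45, None, None, 17, None, 38, 47, None, None, 30]
Rule: A leaf has 0 children.
Per-node child counts:
  node 16: 2 child(ren)
  node 14: 1 child(ren)
  node 6: 0 child(ren)
  node 25: 2 child(ren)
  node 18: 1 child(ren)
  node 17: 0 child(ren)
  node 45: 2 child(ren)
  node 38: 1 child(ren)
  node 30: 0 child(ren)
  node 47: 0 child(ren)
Matching nodes: [6, 17, 30, 47]
Count of leaf nodes: 4


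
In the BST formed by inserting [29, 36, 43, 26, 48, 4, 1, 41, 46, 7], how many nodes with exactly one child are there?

Tree built from: [29, 36, 43, 26, 48, 4, 1, 41, 46, 7]
Tree (level-order array): [29, 26, 36, 4, None, None, 43, 1, 7, 41, 48, None, None, None, None, None, None, 46]
Rule: These are nodes with exactly 1 non-null child.
Per-node child counts:
  node 29: 2 child(ren)
  node 26: 1 child(ren)
  node 4: 2 child(ren)
  node 1: 0 child(ren)
  node 7: 0 child(ren)
  node 36: 1 child(ren)
  node 43: 2 child(ren)
  node 41: 0 child(ren)
  node 48: 1 child(ren)
  node 46: 0 child(ren)
Matching nodes: [26, 36, 48]
Count of nodes with exactly one child: 3


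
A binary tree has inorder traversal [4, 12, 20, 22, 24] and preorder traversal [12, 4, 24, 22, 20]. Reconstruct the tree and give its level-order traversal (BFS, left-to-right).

Inorder:  [4, 12, 20, 22, 24]
Preorder: [12, 4, 24, 22, 20]
Algorithm: preorder visits root first, so consume preorder in order;
for each root, split the current inorder slice at that value into
left-subtree inorder and right-subtree inorder, then recurse.
Recursive splits:
  root=12; inorder splits into left=[4], right=[20, 22, 24]
  root=4; inorder splits into left=[], right=[]
  root=24; inorder splits into left=[20, 22], right=[]
  root=22; inorder splits into left=[20], right=[]
  root=20; inorder splits into left=[], right=[]
Reconstructed level-order: [12, 4, 24, 22, 20]


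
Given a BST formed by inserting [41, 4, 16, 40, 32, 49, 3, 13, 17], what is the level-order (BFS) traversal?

Tree insertion order: [41, 4, 16, 40, 32, 49, 3, 13, 17]
Tree (level-order array): [41, 4, 49, 3, 16, None, None, None, None, 13, 40, None, None, 32, None, 17]
BFS from the root, enqueuing left then right child of each popped node:
  queue [41] -> pop 41, enqueue [4, 49], visited so far: [41]
  queue [4, 49] -> pop 4, enqueue [3, 16], visited so far: [41, 4]
  queue [49, 3, 16] -> pop 49, enqueue [none], visited so far: [41, 4, 49]
  queue [3, 16] -> pop 3, enqueue [none], visited so far: [41, 4, 49, 3]
  queue [16] -> pop 16, enqueue [13, 40], visited so far: [41, 4, 49, 3, 16]
  queue [13, 40] -> pop 13, enqueue [none], visited so far: [41, 4, 49, 3, 16, 13]
  queue [40] -> pop 40, enqueue [32], visited so far: [41, 4, 49, 3, 16, 13, 40]
  queue [32] -> pop 32, enqueue [17], visited so far: [41, 4, 49, 3, 16, 13, 40, 32]
  queue [17] -> pop 17, enqueue [none], visited so far: [41, 4, 49, 3, 16, 13, 40, 32, 17]
Result: [41, 4, 49, 3, 16, 13, 40, 32, 17]


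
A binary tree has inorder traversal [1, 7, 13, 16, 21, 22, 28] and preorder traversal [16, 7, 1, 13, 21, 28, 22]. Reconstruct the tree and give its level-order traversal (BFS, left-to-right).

Inorder:  [1, 7, 13, 16, 21, 22, 28]
Preorder: [16, 7, 1, 13, 21, 28, 22]
Algorithm: preorder visits root first, so consume preorder in order;
for each root, split the current inorder slice at that value into
left-subtree inorder and right-subtree inorder, then recurse.
Recursive splits:
  root=16; inorder splits into left=[1, 7, 13], right=[21, 22, 28]
  root=7; inorder splits into left=[1], right=[13]
  root=1; inorder splits into left=[], right=[]
  root=13; inorder splits into left=[], right=[]
  root=21; inorder splits into left=[], right=[22, 28]
  root=28; inorder splits into left=[22], right=[]
  root=22; inorder splits into left=[], right=[]
Reconstructed level-order: [16, 7, 21, 1, 13, 28, 22]


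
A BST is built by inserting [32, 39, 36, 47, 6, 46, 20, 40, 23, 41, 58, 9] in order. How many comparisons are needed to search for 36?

Search path for 36: 32 -> 39 -> 36
Found: True
Comparisons: 3


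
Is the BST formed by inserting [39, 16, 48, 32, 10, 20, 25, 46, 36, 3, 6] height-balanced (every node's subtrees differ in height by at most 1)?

Tree (level-order array): [39, 16, 48, 10, 32, 46, None, 3, None, 20, 36, None, None, None, 6, None, 25]
Definition: a tree is height-balanced if, at every node, |h(left) - h(right)| <= 1 (empty subtree has height -1).
Bottom-up per-node check:
  node 6: h_left=-1, h_right=-1, diff=0 [OK], height=0
  node 3: h_left=-1, h_right=0, diff=1 [OK], height=1
  node 10: h_left=1, h_right=-1, diff=2 [FAIL (|1--1|=2 > 1)], height=2
  node 25: h_left=-1, h_right=-1, diff=0 [OK], height=0
  node 20: h_left=-1, h_right=0, diff=1 [OK], height=1
  node 36: h_left=-1, h_right=-1, diff=0 [OK], height=0
  node 32: h_left=1, h_right=0, diff=1 [OK], height=2
  node 16: h_left=2, h_right=2, diff=0 [OK], height=3
  node 46: h_left=-1, h_right=-1, diff=0 [OK], height=0
  node 48: h_left=0, h_right=-1, diff=1 [OK], height=1
  node 39: h_left=3, h_right=1, diff=2 [FAIL (|3-1|=2 > 1)], height=4
Node 10 violates the condition: |1 - -1| = 2 > 1.
Result: Not balanced


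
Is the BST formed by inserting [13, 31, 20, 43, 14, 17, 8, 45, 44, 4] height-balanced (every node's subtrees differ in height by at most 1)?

Tree (level-order array): [13, 8, 31, 4, None, 20, 43, None, None, 14, None, None, 45, None, 17, 44]
Definition: a tree is height-balanced if, at every node, |h(left) - h(right)| <= 1 (empty subtree has height -1).
Bottom-up per-node check:
  node 4: h_left=-1, h_right=-1, diff=0 [OK], height=0
  node 8: h_left=0, h_right=-1, diff=1 [OK], height=1
  node 17: h_left=-1, h_right=-1, diff=0 [OK], height=0
  node 14: h_left=-1, h_right=0, diff=1 [OK], height=1
  node 20: h_left=1, h_right=-1, diff=2 [FAIL (|1--1|=2 > 1)], height=2
  node 44: h_left=-1, h_right=-1, diff=0 [OK], height=0
  node 45: h_left=0, h_right=-1, diff=1 [OK], height=1
  node 43: h_left=-1, h_right=1, diff=2 [FAIL (|-1-1|=2 > 1)], height=2
  node 31: h_left=2, h_right=2, diff=0 [OK], height=3
  node 13: h_left=1, h_right=3, diff=2 [FAIL (|1-3|=2 > 1)], height=4
Node 20 violates the condition: |1 - -1| = 2 > 1.
Result: Not balanced


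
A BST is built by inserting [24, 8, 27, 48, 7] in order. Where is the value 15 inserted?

Starting tree (level order): [24, 8, 27, 7, None, None, 48]
Insertion path: 24 -> 8
Result: insert 15 as right child of 8
Final tree (level order): [24, 8, 27, 7, 15, None, 48]


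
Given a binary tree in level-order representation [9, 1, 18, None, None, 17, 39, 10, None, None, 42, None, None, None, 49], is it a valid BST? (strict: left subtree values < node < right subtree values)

Level-order array: [9, 1, 18, None, None, 17, 39, 10, None, None, 42, None, None, None, 49]
Validate using subtree bounds (lo, hi): at each node, require lo < value < hi,
then recurse left with hi=value and right with lo=value.
Preorder trace (stopping at first violation):
  at node 9 with bounds (-inf, +inf): OK
  at node 1 with bounds (-inf, 9): OK
  at node 18 with bounds (9, +inf): OK
  at node 17 with bounds (9, 18): OK
  at node 10 with bounds (9, 17): OK
  at node 39 with bounds (18, +inf): OK
  at node 42 with bounds (39, +inf): OK
  at node 49 with bounds (42, +inf): OK
No violation found at any node.
Result: Valid BST


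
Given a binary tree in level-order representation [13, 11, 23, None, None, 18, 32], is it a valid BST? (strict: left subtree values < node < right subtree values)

Level-order array: [13, 11, 23, None, None, 18, 32]
Validate using subtree bounds (lo, hi): at each node, require lo < value < hi,
then recurse left with hi=value and right with lo=value.
Preorder trace (stopping at first violation):
  at node 13 with bounds (-inf, +inf): OK
  at node 11 with bounds (-inf, 13): OK
  at node 23 with bounds (13, +inf): OK
  at node 18 with bounds (13, 23): OK
  at node 32 with bounds (23, +inf): OK
No violation found at any node.
Result: Valid BST


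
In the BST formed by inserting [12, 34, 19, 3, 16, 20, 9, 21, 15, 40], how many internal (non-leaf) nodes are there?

Tree built from: [12, 34, 19, 3, 16, 20, 9, 21, 15, 40]
Tree (level-order array): [12, 3, 34, None, 9, 19, 40, None, None, 16, 20, None, None, 15, None, None, 21]
Rule: An internal node has at least one child.
Per-node child counts:
  node 12: 2 child(ren)
  node 3: 1 child(ren)
  node 9: 0 child(ren)
  node 34: 2 child(ren)
  node 19: 2 child(ren)
  node 16: 1 child(ren)
  node 15: 0 child(ren)
  node 20: 1 child(ren)
  node 21: 0 child(ren)
  node 40: 0 child(ren)
Matching nodes: [12, 3, 34, 19, 16, 20]
Count of internal (non-leaf) nodes: 6


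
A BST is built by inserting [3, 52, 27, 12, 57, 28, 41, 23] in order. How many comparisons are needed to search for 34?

Search path for 34: 3 -> 52 -> 27 -> 28 -> 41
Found: False
Comparisons: 5


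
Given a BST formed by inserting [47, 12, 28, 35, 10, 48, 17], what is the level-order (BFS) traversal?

Tree insertion order: [47, 12, 28, 35, 10, 48, 17]
Tree (level-order array): [47, 12, 48, 10, 28, None, None, None, None, 17, 35]
BFS from the root, enqueuing left then right child of each popped node:
  queue [47] -> pop 47, enqueue [12, 48], visited so far: [47]
  queue [12, 48] -> pop 12, enqueue [10, 28], visited so far: [47, 12]
  queue [48, 10, 28] -> pop 48, enqueue [none], visited so far: [47, 12, 48]
  queue [10, 28] -> pop 10, enqueue [none], visited so far: [47, 12, 48, 10]
  queue [28] -> pop 28, enqueue [17, 35], visited so far: [47, 12, 48, 10, 28]
  queue [17, 35] -> pop 17, enqueue [none], visited so far: [47, 12, 48, 10, 28, 17]
  queue [35] -> pop 35, enqueue [none], visited so far: [47, 12, 48, 10, 28, 17, 35]
Result: [47, 12, 48, 10, 28, 17, 35]


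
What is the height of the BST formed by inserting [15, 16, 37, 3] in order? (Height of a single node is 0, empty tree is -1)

Insertion order: [15, 16, 37, 3]
Tree (level-order array): [15, 3, 16, None, None, None, 37]
Compute height bottom-up (empty subtree = -1):
  height(3) = 1 + max(-1, -1) = 0
  height(37) = 1 + max(-1, -1) = 0
  height(16) = 1 + max(-1, 0) = 1
  height(15) = 1 + max(0, 1) = 2
Height = 2


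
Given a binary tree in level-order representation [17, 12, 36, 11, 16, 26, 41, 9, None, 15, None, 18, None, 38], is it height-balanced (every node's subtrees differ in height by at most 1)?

Tree (level-order array): [17, 12, 36, 11, 16, 26, 41, 9, None, 15, None, 18, None, 38]
Definition: a tree is height-balanced if, at every node, |h(left) - h(right)| <= 1 (empty subtree has height -1).
Bottom-up per-node check:
  node 9: h_left=-1, h_right=-1, diff=0 [OK], height=0
  node 11: h_left=0, h_right=-1, diff=1 [OK], height=1
  node 15: h_left=-1, h_right=-1, diff=0 [OK], height=0
  node 16: h_left=0, h_right=-1, diff=1 [OK], height=1
  node 12: h_left=1, h_right=1, diff=0 [OK], height=2
  node 18: h_left=-1, h_right=-1, diff=0 [OK], height=0
  node 26: h_left=0, h_right=-1, diff=1 [OK], height=1
  node 38: h_left=-1, h_right=-1, diff=0 [OK], height=0
  node 41: h_left=0, h_right=-1, diff=1 [OK], height=1
  node 36: h_left=1, h_right=1, diff=0 [OK], height=2
  node 17: h_left=2, h_right=2, diff=0 [OK], height=3
All nodes satisfy the balance condition.
Result: Balanced


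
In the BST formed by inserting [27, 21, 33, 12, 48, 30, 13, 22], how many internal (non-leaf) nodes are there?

Tree built from: [27, 21, 33, 12, 48, 30, 13, 22]
Tree (level-order array): [27, 21, 33, 12, 22, 30, 48, None, 13]
Rule: An internal node has at least one child.
Per-node child counts:
  node 27: 2 child(ren)
  node 21: 2 child(ren)
  node 12: 1 child(ren)
  node 13: 0 child(ren)
  node 22: 0 child(ren)
  node 33: 2 child(ren)
  node 30: 0 child(ren)
  node 48: 0 child(ren)
Matching nodes: [27, 21, 12, 33]
Count of internal (non-leaf) nodes: 4


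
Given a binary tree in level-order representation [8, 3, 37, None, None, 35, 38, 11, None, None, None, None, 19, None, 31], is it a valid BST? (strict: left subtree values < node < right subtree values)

Level-order array: [8, 3, 37, None, None, 35, 38, 11, None, None, None, None, 19, None, 31]
Validate using subtree bounds (lo, hi): at each node, require lo < value < hi,
then recurse left with hi=value and right with lo=value.
Preorder trace (stopping at first violation):
  at node 8 with bounds (-inf, +inf): OK
  at node 3 with bounds (-inf, 8): OK
  at node 37 with bounds (8, +inf): OK
  at node 35 with bounds (8, 37): OK
  at node 11 with bounds (8, 35): OK
  at node 19 with bounds (11, 35): OK
  at node 31 with bounds (19, 35): OK
  at node 38 with bounds (37, +inf): OK
No violation found at any node.
Result: Valid BST


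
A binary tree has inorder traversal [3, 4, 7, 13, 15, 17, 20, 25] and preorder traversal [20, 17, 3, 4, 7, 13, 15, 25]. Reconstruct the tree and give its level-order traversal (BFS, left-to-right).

Inorder:  [3, 4, 7, 13, 15, 17, 20, 25]
Preorder: [20, 17, 3, 4, 7, 13, 15, 25]
Algorithm: preorder visits root first, so consume preorder in order;
for each root, split the current inorder slice at that value into
left-subtree inorder and right-subtree inorder, then recurse.
Recursive splits:
  root=20; inorder splits into left=[3, 4, 7, 13, 15, 17], right=[25]
  root=17; inorder splits into left=[3, 4, 7, 13, 15], right=[]
  root=3; inorder splits into left=[], right=[4, 7, 13, 15]
  root=4; inorder splits into left=[], right=[7, 13, 15]
  root=7; inorder splits into left=[], right=[13, 15]
  root=13; inorder splits into left=[], right=[15]
  root=15; inorder splits into left=[], right=[]
  root=25; inorder splits into left=[], right=[]
Reconstructed level-order: [20, 17, 25, 3, 4, 7, 13, 15]


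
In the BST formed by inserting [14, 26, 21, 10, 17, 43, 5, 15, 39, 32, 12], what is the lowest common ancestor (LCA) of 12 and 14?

Tree insertion order: [14, 26, 21, 10, 17, 43, 5, 15, 39, 32, 12]
Tree (level-order array): [14, 10, 26, 5, 12, 21, 43, None, None, None, None, 17, None, 39, None, 15, None, 32]
In a BST, the LCA of p=12, q=14 is the first node v on the
root-to-leaf path with p <= v <= q (go left if both < v, right if both > v).
Walk from root:
  at 14: 12 <= 14 <= 14, this is the LCA
LCA = 14


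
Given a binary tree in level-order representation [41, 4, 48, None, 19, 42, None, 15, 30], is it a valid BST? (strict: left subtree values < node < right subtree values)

Level-order array: [41, 4, 48, None, 19, 42, None, 15, 30]
Validate using subtree bounds (lo, hi): at each node, require lo < value < hi,
then recurse left with hi=value and right with lo=value.
Preorder trace (stopping at first violation):
  at node 41 with bounds (-inf, +inf): OK
  at node 4 with bounds (-inf, 41): OK
  at node 19 with bounds (4, 41): OK
  at node 15 with bounds (4, 19): OK
  at node 30 with bounds (19, 41): OK
  at node 48 with bounds (41, +inf): OK
  at node 42 with bounds (41, 48): OK
No violation found at any node.
Result: Valid BST


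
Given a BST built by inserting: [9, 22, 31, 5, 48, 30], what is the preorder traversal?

Tree insertion order: [9, 22, 31, 5, 48, 30]
Tree (level-order array): [9, 5, 22, None, None, None, 31, 30, 48]
Preorder traversal: [9, 5, 22, 31, 30, 48]


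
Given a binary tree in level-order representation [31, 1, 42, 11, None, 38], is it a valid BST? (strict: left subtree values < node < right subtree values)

Level-order array: [31, 1, 42, 11, None, 38]
Validate using subtree bounds (lo, hi): at each node, require lo < value < hi,
then recurse left with hi=value and right with lo=value.
Preorder trace (stopping at first violation):
  at node 31 with bounds (-inf, +inf): OK
  at node 1 with bounds (-inf, 31): OK
  at node 11 with bounds (-inf, 1): VIOLATION
Node 11 violates its bound: not (-inf < 11 < 1).
Result: Not a valid BST


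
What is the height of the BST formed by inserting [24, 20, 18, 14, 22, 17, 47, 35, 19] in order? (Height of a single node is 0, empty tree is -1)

Insertion order: [24, 20, 18, 14, 22, 17, 47, 35, 19]
Tree (level-order array): [24, 20, 47, 18, 22, 35, None, 14, 19, None, None, None, None, None, 17]
Compute height bottom-up (empty subtree = -1):
  height(17) = 1 + max(-1, -1) = 0
  height(14) = 1 + max(-1, 0) = 1
  height(19) = 1 + max(-1, -1) = 0
  height(18) = 1 + max(1, 0) = 2
  height(22) = 1 + max(-1, -1) = 0
  height(20) = 1 + max(2, 0) = 3
  height(35) = 1 + max(-1, -1) = 0
  height(47) = 1 + max(0, -1) = 1
  height(24) = 1 + max(3, 1) = 4
Height = 4


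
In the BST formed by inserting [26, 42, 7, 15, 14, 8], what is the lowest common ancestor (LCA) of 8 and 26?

Tree insertion order: [26, 42, 7, 15, 14, 8]
Tree (level-order array): [26, 7, 42, None, 15, None, None, 14, None, 8]
In a BST, the LCA of p=8, q=26 is the first node v on the
root-to-leaf path with p <= v <= q (go left if both < v, right if both > v).
Walk from root:
  at 26: 8 <= 26 <= 26, this is the LCA
LCA = 26


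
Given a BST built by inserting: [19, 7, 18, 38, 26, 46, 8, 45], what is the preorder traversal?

Tree insertion order: [19, 7, 18, 38, 26, 46, 8, 45]
Tree (level-order array): [19, 7, 38, None, 18, 26, 46, 8, None, None, None, 45]
Preorder traversal: [19, 7, 18, 8, 38, 26, 46, 45]


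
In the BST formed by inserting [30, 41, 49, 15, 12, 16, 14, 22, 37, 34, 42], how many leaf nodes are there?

Tree built from: [30, 41, 49, 15, 12, 16, 14, 22, 37, 34, 42]
Tree (level-order array): [30, 15, 41, 12, 16, 37, 49, None, 14, None, 22, 34, None, 42]
Rule: A leaf has 0 children.
Per-node child counts:
  node 30: 2 child(ren)
  node 15: 2 child(ren)
  node 12: 1 child(ren)
  node 14: 0 child(ren)
  node 16: 1 child(ren)
  node 22: 0 child(ren)
  node 41: 2 child(ren)
  node 37: 1 child(ren)
  node 34: 0 child(ren)
  node 49: 1 child(ren)
  node 42: 0 child(ren)
Matching nodes: [14, 22, 34, 42]
Count of leaf nodes: 4


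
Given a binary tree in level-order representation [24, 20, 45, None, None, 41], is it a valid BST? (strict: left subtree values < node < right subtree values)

Level-order array: [24, 20, 45, None, None, 41]
Validate using subtree bounds (lo, hi): at each node, require lo < value < hi,
then recurse left with hi=value and right with lo=value.
Preorder trace (stopping at first violation):
  at node 24 with bounds (-inf, +inf): OK
  at node 20 with bounds (-inf, 24): OK
  at node 45 with bounds (24, +inf): OK
  at node 41 with bounds (24, 45): OK
No violation found at any node.
Result: Valid BST


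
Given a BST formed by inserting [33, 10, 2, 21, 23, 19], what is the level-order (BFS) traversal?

Tree insertion order: [33, 10, 2, 21, 23, 19]
Tree (level-order array): [33, 10, None, 2, 21, None, None, 19, 23]
BFS from the root, enqueuing left then right child of each popped node:
  queue [33] -> pop 33, enqueue [10], visited so far: [33]
  queue [10] -> pop 10, enqueue [2, 21], visited so far: [33, 10]
  queue [2, 21] -> pop 2, enqueue [none], visited so far: [33, 10, 2]
  queue [21] -> pop 21, enqueue [19, 23], visited so far: [33, 10, 2, 21]
  queue [19, 23] -> pop 19, enqueue [none], visited so far: [33, 10, 2, 21, 19]
  queue [23] -> pop 23, enqueue [none], visited so far: [33, 10, 2, 21, 19, 23]
Result: [33, 10, 2, 21, 19, 23]


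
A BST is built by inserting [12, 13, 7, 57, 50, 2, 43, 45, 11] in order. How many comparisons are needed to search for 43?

Search path for 43: 12 -> 13 -> 57 -> 50 -> 43
Found: True
Comparisons: 5
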